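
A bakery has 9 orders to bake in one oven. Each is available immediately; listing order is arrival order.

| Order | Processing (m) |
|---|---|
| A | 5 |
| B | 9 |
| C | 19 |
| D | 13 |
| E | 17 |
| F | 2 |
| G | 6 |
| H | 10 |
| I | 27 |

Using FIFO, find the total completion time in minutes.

486

FIFO (arrival order): A B C D E F G H I.
A: 0→5
B: 5→14
C: 14→33
D: 33→46
E: 46→63
F: 63→65
G: 65→71
H: 71→81
I: 81→108
Sum = 5+14+33+46+63+65+71+81+108 = 486.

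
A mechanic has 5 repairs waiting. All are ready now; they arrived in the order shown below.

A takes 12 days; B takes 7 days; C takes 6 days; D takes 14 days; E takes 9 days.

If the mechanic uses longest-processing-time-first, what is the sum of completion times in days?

LPT (decreasing processing time): D A E B C.
D: 0→14
A: 14→26
E: 26→35
B: 35→42
C: 42→48
Sum = 14+26+35+42+48 = 165.

165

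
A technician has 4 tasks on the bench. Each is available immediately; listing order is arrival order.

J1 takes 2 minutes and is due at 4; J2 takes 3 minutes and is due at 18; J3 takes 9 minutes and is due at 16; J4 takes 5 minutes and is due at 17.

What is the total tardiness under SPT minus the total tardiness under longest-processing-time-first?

-12

SPT (increasing processing time): J1 J2 J4 J3.
J1: 0→2, due 4, tardiness 0
J2: 2→5, due 18, tardiness 0
J4: 5→10, due 17, tardiness 0
J3: 10→19, due 16, tardiness 3
Sum = 0+0+0+3 = 3.
LPT (decreasing processing time): J3 J4 J2 J1.
J3: 0→9, due 16, tardiness 0
J4: 9→14, due 17, tardiness 0
J2: 14→17, due 18, tardiness 0
J1: 17→19, due 4, tardiness 15
Sum = 0+0+0+15 = 15.
Difference = 3 − 15 = -12.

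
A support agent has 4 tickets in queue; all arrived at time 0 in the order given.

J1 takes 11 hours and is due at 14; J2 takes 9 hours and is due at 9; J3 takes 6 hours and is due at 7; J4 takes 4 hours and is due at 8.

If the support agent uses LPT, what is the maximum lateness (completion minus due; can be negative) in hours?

22

LPT (decreasing processing time): J1 J2 J3 J4.
J1: 0→11, due 14, lateness -3
J2: 11→20, due 9, lateness 11
J3: 20→26, due 7, lateness 19
J4: 26→30, due 8, lateness 22
Maximum = 22.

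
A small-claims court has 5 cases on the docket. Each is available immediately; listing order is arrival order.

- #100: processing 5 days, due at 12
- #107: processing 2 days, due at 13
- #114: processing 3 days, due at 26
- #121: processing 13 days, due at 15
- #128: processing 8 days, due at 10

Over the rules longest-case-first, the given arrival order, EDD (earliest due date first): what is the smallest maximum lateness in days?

LPT (decreasing processing time): #121 #128 #100 #114 #107.
#121: 0→13, due 15, lateness -2
#128: 13→21, due 10, lateness 11
#100: 21→26, due 12, lateness 14
#114: 26→29, due 26, lateness 3
#107: 29→31, due 13, lateness 18
Maximum = 18.
FIFO (arrival order): #100 #107 #114 #121 #128.
#100: 0→5, due 12, lateness -7
#107: 5→7, due 13, lateness -6
#114: 7→10, due 26, lateness -16
#121: 10→23, due 15, lateness 8
#128: 23→31, due 10, lateness 21
Maximum = 21.
EDD (increasing due date): #128 #100 #107 #121 #114.
#128: 0→8, due 10, lateness -2
#100: 8→13, due 12, lateness 1
#107: 13→15, due 13, lateness 2
#121: 15→28, due 15, lateness 13
#114: 28→31, due 26, lateness 5
Maximum = 13.
LPT 18, FIFO 21, EDD 13 → minimum 13.

13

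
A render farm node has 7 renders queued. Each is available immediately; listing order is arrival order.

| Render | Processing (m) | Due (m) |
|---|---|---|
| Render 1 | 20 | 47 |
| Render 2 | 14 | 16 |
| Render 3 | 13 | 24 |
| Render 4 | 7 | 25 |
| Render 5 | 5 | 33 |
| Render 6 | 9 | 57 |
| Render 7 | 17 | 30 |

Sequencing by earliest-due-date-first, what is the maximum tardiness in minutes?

29

EDD (increasing due date): Render 2 Render 3 Render 4 Render 7 Render 5 Render 1 Render 6.
Render 2: 0→14, due 16, tardiness 0
Render 3: 14→27, due 24, tardiness 3
Render 4: 27→34, due 25, tardiness 9
Render 7: 34→51, due 30, tardiness 21
Render 5: 51→56, due 33, tardiness 23
Render 1: 56→76, due 47, tardiness 29
Render 6: 76→85, due 57, tardiness 28
Maximum = 29.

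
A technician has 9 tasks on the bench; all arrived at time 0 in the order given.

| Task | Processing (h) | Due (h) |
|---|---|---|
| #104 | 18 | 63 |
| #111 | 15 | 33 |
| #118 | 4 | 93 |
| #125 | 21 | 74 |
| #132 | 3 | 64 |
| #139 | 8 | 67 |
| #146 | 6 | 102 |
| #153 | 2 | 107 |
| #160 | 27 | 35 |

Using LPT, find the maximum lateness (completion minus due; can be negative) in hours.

LPT (decreasing processing time): #160 #125 #104 #111 #139 #146 #118 #132 #153.
#160: 0→27, due 35, lateness -8
#125: 27→48, due 74, lateness -26
#104: 48→66, due 63, lateness 3
#111: 66→81, due 33, lateness 48
#139: 81→89, due 67, lateness 22
#146: 89→95, due 102, lateness -7
#118: 95→99, due 93, lateness 6
#132: 99→102, due 64, lateness 38
#153: 102→104, due 107, lateness -3
Maximum = 48.

48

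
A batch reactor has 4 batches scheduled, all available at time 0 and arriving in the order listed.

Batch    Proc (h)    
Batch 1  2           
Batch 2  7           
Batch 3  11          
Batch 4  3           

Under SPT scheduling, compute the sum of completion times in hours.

SPT (increasing processing time): Batch 1 Batch 4 Batch 2 Batch 3.
Batch 1: 0→2
Batch 4: 2→5
Batch 2: 5→12
Batch 3: 12→23
Sum = 2+5+12+23 = 42.

42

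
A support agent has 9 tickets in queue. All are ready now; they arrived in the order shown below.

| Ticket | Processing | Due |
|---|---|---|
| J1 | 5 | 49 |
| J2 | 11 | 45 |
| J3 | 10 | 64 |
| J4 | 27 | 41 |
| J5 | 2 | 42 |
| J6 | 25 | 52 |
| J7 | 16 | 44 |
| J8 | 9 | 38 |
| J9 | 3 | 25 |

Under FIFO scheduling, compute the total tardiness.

255

FIFO (arrival order): J1 J2 J3 J4 J5 J6 J7 J8 J9.
J1: 0→5, due 49, tardiness 0
J2: 5→16, due 45, tardiness 0
J3: 16→26, due 64, tardiness 0
J4: 26→53, due 41, tardiness 12
J5: 53→55, due 42, tardiness 13
J6: 55→80, due 52, tardiness 28
J7: 80→96, due 44, tardiness 52
J8: 96→105, due 38, tardiness 67
J9: 105→108, due 25, tardiness 83
Sum = 0+0+0+12+13+28+52+67+83 = 255.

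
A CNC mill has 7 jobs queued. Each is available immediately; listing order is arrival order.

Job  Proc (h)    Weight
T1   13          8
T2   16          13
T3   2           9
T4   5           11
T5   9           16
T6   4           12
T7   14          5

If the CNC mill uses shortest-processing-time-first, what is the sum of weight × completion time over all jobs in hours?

SPT (increasing processing time): T3 T6 T4 T5 T1 T7 T2.
T3: finishes 2, weight 9, w·C = 18
T6: finishes 6, weight 12, w·C = 72
T4: finishes 11, weight 11, w·C = 121
T5: finishes 20, weight 16, w·C = 320
T1: finishes 33, weight 8, w·C = 264
T7: finishes 47, weight 5, w·C = 235
T2: finishes 63, weight 13, w·C = 819
Sum = 18+72+121+320+264+235+819 = 1849.

1849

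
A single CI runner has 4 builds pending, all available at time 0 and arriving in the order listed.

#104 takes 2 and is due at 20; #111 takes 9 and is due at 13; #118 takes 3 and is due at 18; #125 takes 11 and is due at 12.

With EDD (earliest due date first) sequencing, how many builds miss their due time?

3

EDD (increasing due date): #125 #111 #118 #104.
#125: 0→11, due 12, tardiness 0
#111: 11→20, due 13, tardiness 7
#118: 20→23, due 18, tardiness 5
#104: 23→25, due 20, tardiness 5
Late builds: 3.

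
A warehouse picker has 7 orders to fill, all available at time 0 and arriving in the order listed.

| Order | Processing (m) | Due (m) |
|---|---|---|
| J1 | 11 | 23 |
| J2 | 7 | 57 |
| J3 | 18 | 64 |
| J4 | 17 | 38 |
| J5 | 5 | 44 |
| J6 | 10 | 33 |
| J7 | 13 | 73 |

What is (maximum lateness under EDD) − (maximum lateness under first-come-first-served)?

EDD (increasing due date): J1 J6 J4 J5 J2 J3 J7.
J1: 0→11, due 23, lateness -12
J6: 11→21, due 33, lateness -12
J4: 21→38, due 38, lateness 0
J5: 38→43, due 44, lateness -1
J2: 43→50, due 57, lateness -7
J3: 50→68, due 64, lateness 4
J7: 68→81, due 73, lateness 8
Maximum = 8.
FIFO (arrival order): J1 J2 J3 J4 J5 J6 J7.
J1: 0→11, due 23, lateness -12
J2: 11→18, due 57, lateness -39
J3: 18→36, due 64, lateness -28
J4: 36→53, due 38, lateness 15
J5: 53→58, due 44, lateness 14
J6: 58→68, due 33, lateness 35
J7: 68→81, due 73, lateness 8
Maximum = 35.
Difference = 8 − 35 = -27.

-27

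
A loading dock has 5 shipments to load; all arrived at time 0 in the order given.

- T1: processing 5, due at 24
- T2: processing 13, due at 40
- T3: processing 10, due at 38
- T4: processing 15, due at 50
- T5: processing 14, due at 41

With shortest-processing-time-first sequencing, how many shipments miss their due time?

SPT (increasing processing time): T1 T3 T2 T5 T4.
T1: 0→5, due 24, tardiness 0
T3: 5→15, due 38, tardiness 0
T2: 15→28, due 40, tardiness 0
T5: 28→42, due 41, tardiness 1
T4: 42→57, due 50, tardiness 7
Late shipments: 2.

2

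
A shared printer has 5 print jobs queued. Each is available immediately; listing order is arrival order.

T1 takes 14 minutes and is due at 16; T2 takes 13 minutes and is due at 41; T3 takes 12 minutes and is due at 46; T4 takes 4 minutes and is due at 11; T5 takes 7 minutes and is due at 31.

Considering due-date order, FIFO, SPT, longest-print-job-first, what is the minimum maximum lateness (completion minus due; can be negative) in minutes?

4

EDD (increasing due date): T4 T1 T5 T2 T3.
T4: 0→4, due 11, lateness -7
T1: 4→18, due 16, lateness 2
T5: 18→25, due 31, lateness -6
T2: 25→38, due 41, lateness -3
T3: 38→50, due 46, lateness 4
Maximum = 4.
FIFO (arrival order): T1 T2 T3 T4 T5.
T1: 0→14, due 16, lateness -2
T2: 14→27, due 41, lateness -14
T3: 27→39, due 46, lateness -7
T4: 39→43, due 11, lateness 32
T5: 43→50, due 31, lateness 19
Maximum = 32.
SPT (increasing processing time): T4 T5 T3 T2 T1.
T4: 0→4, due 11, lateness -7
T5: 4→11, due 31, lateness -20
T3: 11→23, due 46, lateness -23
T2: 23→36, due 41, lateness -5
T1: 36→50, due 16, lateness 34
Maximum = 34.
LPT (decreasing processing time): T1 T2 T3 T5 T4.
T1: 0→14, due 16, lateness -2
T2: 14→27, due 41, lateness -14
T3: 27→39, due 46, lateness -7
T5: 39→46, due 31, lateness 15
T4: 46→50, due 11, lateness 39
Maximum = 39.
EDD 4, FIFO 32, SPT 34, LPT 39 → minimum 4.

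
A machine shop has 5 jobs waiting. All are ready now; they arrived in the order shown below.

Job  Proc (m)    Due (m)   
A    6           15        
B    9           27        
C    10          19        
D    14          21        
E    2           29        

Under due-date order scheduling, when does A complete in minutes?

EDD (increasing due date): A C D B E.
A: 0→6

6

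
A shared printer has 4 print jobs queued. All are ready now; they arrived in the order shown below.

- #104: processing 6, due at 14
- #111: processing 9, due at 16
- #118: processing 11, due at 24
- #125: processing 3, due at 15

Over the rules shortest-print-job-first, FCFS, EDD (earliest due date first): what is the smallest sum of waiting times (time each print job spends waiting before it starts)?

30

SPT (increasing processing time): #125 #104 #111 #118.
#125: waits 0, runs 0→3
#104: waits 3, runs 3→9
#111: waits 9, runs 9→18
#118: waits 18, runs 18→29
Sum = 0+3+9+18 = 30.
FIFO (arrival order): #104 #111 #118 #125.
#104: waits 0, runs 0→6
#111: waits 6, runs 6→15
#118: waits 15, runs 15→26
#125: waits 26, runs 26→29
Sum = 0+6+15+26 = 47.
EDD (increasing due date): #104 #125 #111 #118.
#104: waits 0, runs 0→6
#125: waits 6, runs 6→9
#111: waits 9, runs 9→18
#118: waits 18, runs 18→29
Sum = 0+6+9+18 = 33.
SPT 30, FIFO 47, EDD 33 → minimum 30.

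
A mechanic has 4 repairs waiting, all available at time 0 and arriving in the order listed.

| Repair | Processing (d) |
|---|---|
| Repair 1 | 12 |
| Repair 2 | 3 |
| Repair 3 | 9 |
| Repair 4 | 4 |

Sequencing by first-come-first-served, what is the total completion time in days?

79

FIFO (arrival order): Repair 1 Repair 2 Repair 3 Repair 4.
Repair 1: 0→12
Repair 2: 12→15
Repair 3: 15→24
Repair 4: 24→28
Sum = 12+15+24+28 = 79.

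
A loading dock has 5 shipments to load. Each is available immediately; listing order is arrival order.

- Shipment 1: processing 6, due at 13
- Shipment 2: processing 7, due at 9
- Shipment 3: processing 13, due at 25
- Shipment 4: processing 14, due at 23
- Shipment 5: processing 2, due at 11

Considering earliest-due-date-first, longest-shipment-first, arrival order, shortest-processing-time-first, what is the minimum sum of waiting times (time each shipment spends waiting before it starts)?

EDD (increasing due date): Shipment 2 Shipment 5 Shipment 1 Shipment 4 Shipment 3.
Shipment 2: waits 0, runs 0→7
Shipment 5: waits 7, runs 7→9
Shipment 1: waits 9, runs 9→15
Shipment 4: waits 15, runs 15→29
Shipment 3: waits 29, runs 29→42
Sum = 0+7+9+15+29 = 60.
LPT (decreasing processing time): Shipment 4 Shipment 3 Shipment 2 Shipment 1 Shipment 5.
Shipment 4: waits 0, runs 0→14
Shipment 3: waits 14, runs 14→27
Shipment 2: waits 27, runs 27→34
Shipment 1: waits 34, runs 34→40
Shipment 5: waits 40, runs 40→42
Sum = 0+14+27+34+40 = 115.
FIFO (arrival order): Shipment 1 Shipment 2 Shipment 3 Shipment 4 Shipment 5.
Shipment 1: waits 0, runs 0→6
Shipment 2: waits 6, runs 6→13
Shipment 3: waits 13, runs 13→26
Shipment 4: waits 26, runs 26→40
Shipment 5: waits 40, runs 40→42
Sum = 0+6+13+26+40 = 85.
SPT (increasing processing time): Shipment 5 Shipment 1 Shipment 2 Shipment 3 Shipment 4.
Shipment 5: waits 0, runs 0→2
Shipment 1: waits 2, runs 2→8
Shipment 2: waits 8, runs 8→15
Shipment 3: waits 15, runs 15→28
Shipment 4: waits 28, runs 28→42
Sum = 0+2+8+15+28 = 53.
EDD 60, LPT 115, FIFO 85, SPT 53 → minimum 53.

53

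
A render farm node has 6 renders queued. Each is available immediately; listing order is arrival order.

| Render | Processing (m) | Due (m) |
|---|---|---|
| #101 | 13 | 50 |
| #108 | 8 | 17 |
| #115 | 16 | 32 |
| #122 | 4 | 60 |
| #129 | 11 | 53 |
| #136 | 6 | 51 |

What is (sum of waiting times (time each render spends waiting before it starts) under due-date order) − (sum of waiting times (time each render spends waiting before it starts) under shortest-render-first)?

63

EDD (increasing due date): #108 #115 #101 #136 #129 #122.
#108: waits 0, runs 0→8
#115: waits 8, runs 8→24
#101: waits 24, runs 24→37
#136: waits 37, runs 37→43
#129: waits 43, runs 43→54
#122: waits 54, runs 54→58
Sum = 0+8+24+37+43+54 = 166.
SPT (increasing processing time): #122 #136 #108 #129 #101 #115.
#122: waits 0, runs 0→4
#136: waits 4, runs 4→10
#108: waits 10, runs 10→18
#129: waits 18, runs 18→29
#101: waits 29, runs 29→42
#115: waits 42, runs 42→58
Sum = 0+4+10+18+29+42 = 103.
Difference = 166 − 103 = 63.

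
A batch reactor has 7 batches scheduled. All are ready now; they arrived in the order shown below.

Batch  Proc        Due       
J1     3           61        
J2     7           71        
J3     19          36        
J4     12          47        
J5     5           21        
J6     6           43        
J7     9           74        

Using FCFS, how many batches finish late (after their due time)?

FIFO (arrival order): J1 J2 J3 J4 J5 J6 J7.
J1: 0→3, due 61, tardiness 0
J2: 3→10, due 71, tardiness 0
J3: 10→29, due 36, tardiness 0
J4: 29→41, due 47, tardiness 0
J5: 41→46, due 21, tardiness 25
J6: 46→52, due 43, tardiness 9
J7: 52→61, due 74, tardiness 0
Late batches: 2.

2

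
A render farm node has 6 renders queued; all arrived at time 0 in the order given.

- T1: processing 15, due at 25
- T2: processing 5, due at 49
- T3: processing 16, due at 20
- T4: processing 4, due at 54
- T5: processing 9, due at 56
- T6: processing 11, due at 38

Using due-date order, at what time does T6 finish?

EDD (increasing due date): T3 T1 T6 T2 T4 T5.
T3: 0→16
T1: 16→31
T6: 31→42

42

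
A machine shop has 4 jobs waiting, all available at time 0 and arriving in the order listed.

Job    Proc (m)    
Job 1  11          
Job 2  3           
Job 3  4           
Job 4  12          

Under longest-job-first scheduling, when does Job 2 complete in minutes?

LPT (decreasing processing time): Job 4 Job 1 Job 3 Job 2.
Job 4: 0→12
Job 1: 12→23
Job 3: 23→27
Job 2: 27→30

30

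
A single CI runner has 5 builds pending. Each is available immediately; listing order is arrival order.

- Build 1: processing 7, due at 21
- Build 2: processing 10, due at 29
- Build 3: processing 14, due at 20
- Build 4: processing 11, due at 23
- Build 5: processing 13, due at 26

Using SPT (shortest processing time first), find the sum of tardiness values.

55

SPT (increasing processing time): Build 1 Build 2 Build 4 Build 5 Build 3.
Build 1: 0→7, due 21, tardiness 0
Build 2: 7→17, due 29, tardiness 0
Build 4: 17→28, due 23, tardiness 5
Build 5: 28→41, due 26, tardiness 15
Build 3: 41→55, due 20, tardiness 35
Sum = 0+0+5+15+35 = 55.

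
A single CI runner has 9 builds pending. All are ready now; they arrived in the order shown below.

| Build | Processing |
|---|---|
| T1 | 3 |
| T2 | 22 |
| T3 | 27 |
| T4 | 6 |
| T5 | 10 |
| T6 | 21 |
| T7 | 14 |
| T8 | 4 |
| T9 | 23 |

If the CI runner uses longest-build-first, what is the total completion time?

846

LPT (decreasing processing time): T3 T9 T2 T6 T7 T5 T4 T8 T1.
T3: 0→27
T9: 27→50
T2: 50→72
T6: 72→93
T7: 93→107
T5: 107→117
T4: 117→123
T8: 123→127
T1: 127→130
Sum = 27+50+72+93+107+117+123+127+130 = 846.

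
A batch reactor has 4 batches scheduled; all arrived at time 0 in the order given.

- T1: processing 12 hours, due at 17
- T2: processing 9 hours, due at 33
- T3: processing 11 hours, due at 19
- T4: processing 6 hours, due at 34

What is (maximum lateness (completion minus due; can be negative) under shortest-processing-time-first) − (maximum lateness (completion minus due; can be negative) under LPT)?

17

SPT (increasing processing time): T4 T2 T3 T1.
T4: 0→6, due 34, lateness -28
T2: 6→15, due 33, lateness -18
T3: 15→26, due 19, lateness 7
T1: 26→38, due 17, lateness 21
Maximum = 21.
LPT (decreasing processing time): T1 T3 T2 T4.
T1: 0→12, due 17, lateness -5
T3: 12→23, due 19, lateness 4
T2: 23→32, due 33, lateness -1
T4: 32→38, due 34, lateness 4
Maximum = 4.
Difference = 21 − 4 = 17.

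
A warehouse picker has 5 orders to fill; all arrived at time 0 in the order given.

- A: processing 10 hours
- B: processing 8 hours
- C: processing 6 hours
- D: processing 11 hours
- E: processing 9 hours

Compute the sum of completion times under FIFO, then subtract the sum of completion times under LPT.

FIFO (arrival order): A B C D E.
A: 0→10
B: 10→18
C: 18→24
D: 24→35
E: 35→44
Sum = 10+18+24+35+44 = 131.
LPT (decreasing processing time): D A E B C.
D: 0→11
A: 11→21
E: 21→30
B: 30→38
C: 38→44
Sum = 11+21+30+38+44 = 144.
Difference = 131 − 144 = -13.

-13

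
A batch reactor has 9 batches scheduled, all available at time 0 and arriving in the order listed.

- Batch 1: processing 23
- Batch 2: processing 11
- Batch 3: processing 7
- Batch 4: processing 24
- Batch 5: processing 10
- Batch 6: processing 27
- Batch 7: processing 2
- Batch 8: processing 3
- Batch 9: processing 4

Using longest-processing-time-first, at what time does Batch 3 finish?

LPT (decreasing processing time): Batch 6 Batch 4 Batch 1 Batch 2 Batch 5 Batch 3 Batch 9 Batch 8 Batch 7.
Batch 6: 0→27
Batch 4: 27→51
Batch 1: 51→74
Batch 2: 74→85
Batch 5: 85→95
Batch 3: 95→102

102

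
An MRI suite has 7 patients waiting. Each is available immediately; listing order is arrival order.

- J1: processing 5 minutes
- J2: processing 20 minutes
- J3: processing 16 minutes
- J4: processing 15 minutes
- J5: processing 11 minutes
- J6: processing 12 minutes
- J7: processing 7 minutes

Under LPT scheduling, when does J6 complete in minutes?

LPT (decreasing processing time): J2 J3 J4 J6 J5 J7 J1.
J2: 0→20
J3: 20→36
J4: 36→51
J6: 51→63

63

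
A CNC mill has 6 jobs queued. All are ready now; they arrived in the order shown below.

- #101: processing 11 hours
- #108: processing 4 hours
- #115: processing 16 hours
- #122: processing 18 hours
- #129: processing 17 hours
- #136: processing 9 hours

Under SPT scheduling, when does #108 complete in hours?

SPT (increasing processing time): #108 #136 #101 #115 #129 #122.
#108: 0→4

4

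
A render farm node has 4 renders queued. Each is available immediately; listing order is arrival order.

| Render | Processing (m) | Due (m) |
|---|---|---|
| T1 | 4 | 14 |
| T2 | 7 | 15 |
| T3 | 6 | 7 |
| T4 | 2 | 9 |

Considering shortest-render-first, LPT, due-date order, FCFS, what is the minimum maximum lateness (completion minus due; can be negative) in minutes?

4

SPT (increasing processing time): T4 T1 T3 T2.
T4: 0→2, due 9, lateness -7
T1: 2→6, due 14, lateness -8
T3: 6→12, due 7, lateness 5
T2: 12→19, due 15, lateness 4
Maximum = 5.
LPT (decreasing processing time): T2 T3 T1 T4.
T2: 0→7, due 15, lateness -8
T3: 7→13, due 7, lateness 6
T1: 13→17, due 14, lateness 3
T4: 17→19, due 9, lateness 10
Maximum = 10.
EDD (increasing due date): T3 T4 T1 T2.
T3: 0→6, due 7, lateness -1
T4: 6→8, due 9, lateness -1
T1: 8→12, due 14, lateness -2
T2: 12→19, due 15, lateness 4
Maximum = 4.
FIFO (arrival order): T1 T2 T3 T4.
T1: 0→4, due 14, lateness -10
T2: 4→11, due 15, lateness -4
T3: 11→17, due 7, lateness 10
T4: 17→19, due 9, lateness 10
Maximum = 10.
SPT 5, LPT 10, EDD 4, FIFO 10 → minimum 4.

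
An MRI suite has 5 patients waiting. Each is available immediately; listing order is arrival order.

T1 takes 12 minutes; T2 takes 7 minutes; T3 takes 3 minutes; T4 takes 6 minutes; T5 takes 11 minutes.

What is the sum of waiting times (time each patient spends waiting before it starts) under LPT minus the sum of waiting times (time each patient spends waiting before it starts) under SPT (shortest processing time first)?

LPT (decreasing processing time): T1 T5 T2 T4 T3.
T1: waits 0, runs 0→12
T5: waits 12, runs 12→23
T2: waits 23, runs 23→30
T4: waits 30, runs 30→36
T3: waits 36, runs 36→39
Sum = 0+12+23+30+36 = 101.
SPT (increasing processing time): T3 T4 T2 T5 T1.
T3: waits 0, runs 0→3
T4: waits 3, runs 3→9
T2: waits 9, runs 9→16
T5: waits 16, runs 16→27
T1: waits 27, runs 27→39
Sum = 0+3+9+16+27 = 55.
Difference = 101 − 55 = 46.

46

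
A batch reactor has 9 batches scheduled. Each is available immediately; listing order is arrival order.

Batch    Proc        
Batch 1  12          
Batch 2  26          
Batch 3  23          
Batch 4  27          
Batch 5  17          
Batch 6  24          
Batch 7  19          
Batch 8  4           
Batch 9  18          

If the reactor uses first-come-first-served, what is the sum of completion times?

903

FIFO (arrival order): Batch 1 Batch 2 Batch 3 Batch 4 Batch 5 Batch 6 Batch 7 Batch 8 Batch 9.
Batch 1: 0→12
Batch 2: 12→38
Batch 3: 38→61
Batch 4: 61→88
Batch 5: 88→105
Batch 6: 105→129
Batch 7: 129→148
Batch 8: 148→152
Batch 9: 152→170
Sum = 12+38+61+88+105+129+148+152+170 = 903.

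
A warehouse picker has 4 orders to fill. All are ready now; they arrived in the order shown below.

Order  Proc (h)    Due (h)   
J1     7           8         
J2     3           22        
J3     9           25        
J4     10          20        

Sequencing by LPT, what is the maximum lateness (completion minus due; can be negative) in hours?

18

LPT (decreasing processing time): J4 J3 J1 J2.
J4: 0→10, due 20, lateness -10
J3: 10→19, due 25, lateness -6
J1: 19→26, due 8, lateness 18
J2: 26→29, due 22, lateness 7
Maximum = 18.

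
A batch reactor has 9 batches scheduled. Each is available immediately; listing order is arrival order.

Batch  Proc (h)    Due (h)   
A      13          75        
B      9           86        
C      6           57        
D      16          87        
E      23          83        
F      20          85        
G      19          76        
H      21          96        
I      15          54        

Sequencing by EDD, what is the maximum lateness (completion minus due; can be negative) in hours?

46

EDD (increasing due date): I C A G E F B D H.
I: 0→15, due 54, lateness -39
C: 15→21, due 57, lateness -36
A: 21→34, due 75, lateness -41
G: 34→53, due 76, lateness -23
E: 53→76, due 83, lateness -7
F: 76→96, due 85, lateness 11
B: 96→105, due 86, lateness 19
D: 105→121, due 87, lateness 34
H: 121→142, due 96, lateness 46
Maximum = 46.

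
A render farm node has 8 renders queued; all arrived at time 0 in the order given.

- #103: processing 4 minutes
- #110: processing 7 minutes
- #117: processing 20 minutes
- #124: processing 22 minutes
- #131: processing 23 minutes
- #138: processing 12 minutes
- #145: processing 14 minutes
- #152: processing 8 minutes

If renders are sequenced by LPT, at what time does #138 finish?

91

LPT (decreasing processing time): #131 #124 #117 #145 #138 #152 #110 #103.
#131: 0→23
#124: 23→45
#117: 45→65
#145: 65→79
#138: 79→91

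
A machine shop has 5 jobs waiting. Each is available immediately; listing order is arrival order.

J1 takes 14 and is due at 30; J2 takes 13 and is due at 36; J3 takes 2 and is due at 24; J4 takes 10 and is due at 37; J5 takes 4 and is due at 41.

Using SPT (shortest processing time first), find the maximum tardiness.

SPT (increasing processing time): J3 J5 J4 J2 J1.
J3: 0→2, due 24, tardiness 0
J5: 2→6, due 41, tardiness 0
J4: 6→16, due 37, tardiness 0
J2: 16→29, due 36, tardiness 0
J1: 29→43, due 30, tardiness 13
Maximum = 13.

13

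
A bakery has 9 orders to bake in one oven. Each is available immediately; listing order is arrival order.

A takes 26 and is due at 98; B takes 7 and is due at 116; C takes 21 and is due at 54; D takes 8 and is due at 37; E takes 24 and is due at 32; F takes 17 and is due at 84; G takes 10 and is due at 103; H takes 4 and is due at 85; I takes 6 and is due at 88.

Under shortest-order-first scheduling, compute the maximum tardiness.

65

SPT (increasing processing time): H I B D G F C E A.
H: 0→4, due 85, tardiness 0
I: 4→10, due 88, tardiness 0
B: 10→17, due 116, tardiness 0
D: 17→25, due 37, tardiness 0
G: 25→35, due 103, tardiness 0
F: 35→52, due 84, tardiness 0
C: 52→73, due 54, tardiness 19
E: 73→97, due 32, tardiness 65
A: 97→123, due 98, tardiness 25
Maximum = 65.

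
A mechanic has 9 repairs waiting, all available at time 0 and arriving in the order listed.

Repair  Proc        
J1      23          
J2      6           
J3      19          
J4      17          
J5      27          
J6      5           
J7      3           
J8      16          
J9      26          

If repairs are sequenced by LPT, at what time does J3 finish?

95

LPT (decreasing processing time): J5 J9 J1 J3 J4 J8 J2 J6 J7.
J5: 0→27
J9: 27→53
J1: 53→76
J3: 76→95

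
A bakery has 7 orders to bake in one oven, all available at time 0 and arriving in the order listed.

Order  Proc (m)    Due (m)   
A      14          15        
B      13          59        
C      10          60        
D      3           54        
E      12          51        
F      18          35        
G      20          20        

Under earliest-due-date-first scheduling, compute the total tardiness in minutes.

108

EDD (increasing due date): A G F E D B C.
A: 0→14, due 15, tardiness 0
G: 14→34, due 20, tardiness 14
F: 34→52, due 35, tardiness 17
E: 52→64, due 51, tardiness 13
D: 64→67, due 54, tardiness 13
B: 67→80, due 59, tardiness 21
C: 80→90, due 60, tardiness 30
Sum = 0+14+17+13+13+21+30 = 108.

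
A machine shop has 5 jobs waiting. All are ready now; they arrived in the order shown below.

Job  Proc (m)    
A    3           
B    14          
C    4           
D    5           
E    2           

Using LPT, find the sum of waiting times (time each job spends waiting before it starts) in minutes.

LPT (decreasing processing time): B D C A E.
B: waits 0, runs 0→14
D: waits 14, runs 14→19
C: waits 19, runs 19→23
A: waits 23, runs 23→26
E: waits 26, runs 26→28
Sum = 0+14+19+23+26 = 82.

82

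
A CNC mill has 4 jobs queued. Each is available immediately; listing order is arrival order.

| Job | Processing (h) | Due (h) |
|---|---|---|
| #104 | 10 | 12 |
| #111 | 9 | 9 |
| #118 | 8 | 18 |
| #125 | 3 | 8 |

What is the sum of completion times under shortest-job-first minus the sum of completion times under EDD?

-3

SPT (increasing processing time): #125 #118 #111 #104.
#125: 0→3
#118: 3→11
#111: 11→20
#104: 20→30
Sum = 3+11+20+30 = 64.
EDD (increasing due date): #125 #111 #104 #118.
#125: 0→3
#111: 3→12
#104: 12→22
#118: 22→30
Sum = 3+12+22+30 = 67.
Difference = 64 − 67 = -3.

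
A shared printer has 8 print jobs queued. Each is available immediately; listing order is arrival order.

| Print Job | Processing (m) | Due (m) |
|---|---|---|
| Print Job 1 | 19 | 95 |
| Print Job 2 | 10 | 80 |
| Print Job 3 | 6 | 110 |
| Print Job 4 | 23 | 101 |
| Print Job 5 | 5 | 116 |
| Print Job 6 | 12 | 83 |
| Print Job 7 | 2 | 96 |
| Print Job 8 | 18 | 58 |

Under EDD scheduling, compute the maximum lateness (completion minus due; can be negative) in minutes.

EDD (increasing due date): Print Job 8 Print Job 2 Print Job 6 Print Job 1 Print Job 7 Print Job 4 Print Job 3 Print Job 5.
Print Job 8: 0→18, due 58, lateness -40
Print Job 2: 18→28, due 80, lateness -52
Print Job 6: 28→40, due 83, lateness -43
Print Job 1: 40→59, due 95, lateness -36
Print Job 7: 59→61, due 96, lateness -35
Print Job 4: 61→84, due 101, lateness -17
Print Job 3: 84→90, due 110, lateness -20
Print Job 5: 90→95, due 116, lateness -21
Maximum = -17.

-17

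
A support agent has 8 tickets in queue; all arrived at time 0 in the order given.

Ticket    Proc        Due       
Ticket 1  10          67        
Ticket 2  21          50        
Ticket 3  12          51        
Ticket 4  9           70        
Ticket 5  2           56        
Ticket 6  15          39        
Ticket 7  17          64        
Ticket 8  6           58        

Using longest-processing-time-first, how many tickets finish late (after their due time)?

6

LPT (decreasing processing time): Ticket 2 Ticket 7 Ticket 6 Ticket 3 Ticket 1 Ticket 4 Ticket 8 Ticket 5.
Ticket 2: 0→21, due 50, tardiness 0
Ticket 7: 21→38, due 64, tardiness 0
Ticket 6: 38→53, due 39, tardiness 14
Ticket 3: 53→65, due 51, tardiness 14
Ticket 1: 65→75, due 67, tardiness 8
Ticket 4: 75→84, due 70, tardiness 14
Ticket 8: 84→90, due 58, tardiness 32
Ticket 5: 90→92, due 56, tardiness 36
Late tickets: 6.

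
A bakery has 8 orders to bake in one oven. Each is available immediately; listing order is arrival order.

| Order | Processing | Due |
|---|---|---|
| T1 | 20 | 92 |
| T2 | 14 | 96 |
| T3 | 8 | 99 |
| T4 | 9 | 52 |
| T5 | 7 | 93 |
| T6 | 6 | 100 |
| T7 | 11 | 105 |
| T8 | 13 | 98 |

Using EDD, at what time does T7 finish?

EDD (increasing due date): T4 T1 T5 T2 T8 T3 T6 T7.
T4: 0→9
T1: 9→29
T5: 29→36
T2: 36→50
T8: 50→63
T3: 63→71
T6: 71→77
T7: 77→88

88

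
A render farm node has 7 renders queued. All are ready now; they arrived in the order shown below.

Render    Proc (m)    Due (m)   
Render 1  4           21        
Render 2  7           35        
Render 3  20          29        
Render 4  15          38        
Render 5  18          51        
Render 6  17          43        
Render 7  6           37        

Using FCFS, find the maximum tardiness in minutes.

50

FIFO (arrival order): Render 1 Render 2 Render 3 Render 4 Render 5 Render 6 Render 7.
Render 1: 0→4, due 21, tardiness 0
Render 2: 4→11, due 35, tardiness 0
Render 3: 11→31, due 29, tardiness 2
Render 4: 31→46, due 38, tardiness 8
Render 5: 46→64, due 51, tardiness 13
Render 6: 64→81, due 43, tardiness 38
Render 7: 81→87, due 37, tardiness 50
Maximum = 50.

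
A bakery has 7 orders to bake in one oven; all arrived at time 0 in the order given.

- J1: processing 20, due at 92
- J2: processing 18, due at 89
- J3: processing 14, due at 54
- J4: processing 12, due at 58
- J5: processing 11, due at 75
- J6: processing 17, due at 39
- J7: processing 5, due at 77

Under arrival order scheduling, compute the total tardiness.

FIFO (arrival order): J1 J2 J3 J4 J5 J6 J7.
J1: 0→20, due 92, tardiness 0
J2: 20→38, due 89, tardiness 0
J3: 38→52, due 54, tardiness 0
J4: 52→64, due 58, tardiness 6
J5: 64→75, due 75, tardiness 0
J6: 75→92, due 39, tardiness 53
J7: 92→97, due 77, tardiness 20
Sum = 0+0+0+6+0+53+20 = 79.

79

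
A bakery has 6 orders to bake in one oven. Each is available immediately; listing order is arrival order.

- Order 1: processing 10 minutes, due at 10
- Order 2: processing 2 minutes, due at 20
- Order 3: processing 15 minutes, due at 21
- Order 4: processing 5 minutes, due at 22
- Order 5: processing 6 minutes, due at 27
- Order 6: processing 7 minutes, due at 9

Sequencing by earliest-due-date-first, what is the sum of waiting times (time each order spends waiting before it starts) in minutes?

116

EDD (increasing due date): Order 6 Order 1 Order 2 Order 3 Order 4 Order 5.
Order 6: waits 0, runs 0→7
Order 1: waits 7, runs 7→17
Order 2: waits 17, runs 17→19
Order 3: waits 19, runs 19→34
Order 4: waits 34, runs 34→39
Order 5: waits 39, runs 39→45
Sum = 0+7+17+19+34+39 = 116.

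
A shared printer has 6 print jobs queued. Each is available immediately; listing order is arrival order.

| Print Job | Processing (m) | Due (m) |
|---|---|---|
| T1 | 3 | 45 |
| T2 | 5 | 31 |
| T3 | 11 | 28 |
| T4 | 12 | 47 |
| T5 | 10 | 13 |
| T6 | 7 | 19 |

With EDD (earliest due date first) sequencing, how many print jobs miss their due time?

2

EDD (increasing due date): T5 T6 T3 T2 T1 T4.
T5: 0→10, due 13, tardiness 0
T6: 10→17, due 19, tardiness 0
T3: 17→28, due 28, tardiness 0
T2: 28→33, due 31, tardiness 2
T1: 33→36, due 45, tardiness 0
T4: 36→48, due 47, tardiness 1
Late print jobs: 2.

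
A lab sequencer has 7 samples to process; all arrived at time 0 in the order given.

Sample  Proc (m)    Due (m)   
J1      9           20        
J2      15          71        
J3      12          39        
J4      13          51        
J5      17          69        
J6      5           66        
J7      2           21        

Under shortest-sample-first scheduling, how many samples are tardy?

1

SPT (increasing processing time): J7 J6 J1 J3 J4 J2 J5.
J7: 0→2, due 21, tardiness 0
J6: 2→7, due 66, tardiness 0
J1: 7→16, due 20, tardiness 0
J3: 16→28, due 39, tardiness 0
J4: 28→41, due 51, tardiness 0
J2: 41→56, due 71, tardiness 0
J5: 56→73, due 69, tardiness 4
Late samples: 1.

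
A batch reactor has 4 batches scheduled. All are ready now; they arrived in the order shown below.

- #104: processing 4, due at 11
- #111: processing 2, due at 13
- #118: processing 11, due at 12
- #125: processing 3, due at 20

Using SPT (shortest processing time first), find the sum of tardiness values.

8

SPT (increasing processing time): #111 #125 #104 #118.
#111: 0→2, due 13, tardiness 0
#125: 2→5, due 20, tardiness 0
#104: 5→9, due 11, tardiness 0
#118: 9→20, due 12, tardiness 8
Sum = 0+0+0+8 = 8.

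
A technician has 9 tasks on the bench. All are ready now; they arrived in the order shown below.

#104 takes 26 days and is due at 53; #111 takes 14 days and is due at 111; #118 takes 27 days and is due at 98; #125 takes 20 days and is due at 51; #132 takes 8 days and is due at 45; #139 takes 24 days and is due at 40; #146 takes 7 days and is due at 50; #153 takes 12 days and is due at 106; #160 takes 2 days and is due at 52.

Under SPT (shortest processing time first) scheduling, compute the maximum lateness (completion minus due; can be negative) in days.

60

SPT (increasing processing time): #160 #146 #132 #153 #111 #125 #139 #104 #118.
#160: 0→2, due 52, lateness -50
#146: 2→9, due 50, lateness -41
#132: 9→17, due 45, lateness -28
#153: 17→29, due 106, lateness -77
#111: 29→43, due 111, lateness -68
#125: 43→63, due 51, lateness 12
#139: 63→87, due 40, lateness 47
#104: 87→113, due 53, lateness 60
#118: 113→140, due 98, lateness 42
Maximum = 60.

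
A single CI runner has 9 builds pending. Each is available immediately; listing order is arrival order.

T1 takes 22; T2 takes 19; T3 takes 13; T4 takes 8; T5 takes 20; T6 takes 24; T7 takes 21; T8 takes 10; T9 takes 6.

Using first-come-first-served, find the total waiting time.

631

FIFO (arrival order): T1 T2 T3 T4 T5 T6 T7 T8 T9.
T1: waits 0, runs 0→22
T2: waits 22, runs 22→41
T3: waits 41, runs 41→54
T4: waits 54, runs 54→62
T5: waits 62, runs 62→82
T6: waits 82, runs 82→106
T7: waits 106, runs 106→127
T8: waits 127, runs 127→137
T9: waits 137, runs 137→143
Sum = 0+22+41+54+62+82+106+127+137 = 631.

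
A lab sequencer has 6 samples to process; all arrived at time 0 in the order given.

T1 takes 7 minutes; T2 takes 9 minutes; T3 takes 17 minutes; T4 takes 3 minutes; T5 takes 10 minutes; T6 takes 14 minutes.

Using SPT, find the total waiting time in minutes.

104

SPT (increasing processing time): T4 T1 T2 T5 T6 T3.
T4: waits 0, runs 0→3
T1: waits 3, runs 3→10
T2: waits 10, runs 10→19
T5: waits 19, runs 19→29
T6: waits 29, runs 29→43
T3: waits 43, runs 43→60
Sum = 0+3+10+19+29+43 = 104.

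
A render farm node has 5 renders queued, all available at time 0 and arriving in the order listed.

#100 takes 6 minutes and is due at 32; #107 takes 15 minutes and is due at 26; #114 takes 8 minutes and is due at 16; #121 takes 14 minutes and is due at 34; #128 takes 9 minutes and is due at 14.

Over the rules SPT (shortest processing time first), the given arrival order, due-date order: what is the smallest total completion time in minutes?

SPT (increasing processing time): #100 #114 #128 #121 #107.
#100: 0→6
#114: 6→14
#128: 14→23
#121: 23→37
#107: 37→52
Sum = 6+14+23+37+52 = 132.
FIFO (arrival order): #100 #107 #114 #121 #128.
#100: 0→6
#107: 6→21
#114: 21→29
#121: 29→43
#128: 43→52
Sum = 6+21+29+43+52 = 151.
EDD (increasing due date): #128 #114 #107 #100 #121.
#128: 0→9
#114: 9→17
#107: 17→32
#100: 32→38
#121: 38→52
Sum = 9+17+32+38+52 = 148.
SPT 132, FIFO 151, EDD 148 → minimum 132.

132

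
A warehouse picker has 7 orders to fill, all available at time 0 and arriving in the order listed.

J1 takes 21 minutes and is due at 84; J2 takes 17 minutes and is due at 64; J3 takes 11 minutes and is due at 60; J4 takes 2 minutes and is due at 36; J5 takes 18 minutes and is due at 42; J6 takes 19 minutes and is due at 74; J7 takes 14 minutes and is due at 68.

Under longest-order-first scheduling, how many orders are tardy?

5

LPT (decreasing processing time): J1 J6 J5 J2 J7 J3 J4.
J1: 0→21, due 84, tardiness 0
J6: 21→40, due 74, tardiness 0
J5: 40→58, due 42, tardiness 16
J2: 58→75, due 64, tardiness 11
J7: 75→89, due 68, tardiness 21
J3: 89→100, due 60, tardiness 40
J4: 100→102, due 36, tardiness 66
Late orders: 5.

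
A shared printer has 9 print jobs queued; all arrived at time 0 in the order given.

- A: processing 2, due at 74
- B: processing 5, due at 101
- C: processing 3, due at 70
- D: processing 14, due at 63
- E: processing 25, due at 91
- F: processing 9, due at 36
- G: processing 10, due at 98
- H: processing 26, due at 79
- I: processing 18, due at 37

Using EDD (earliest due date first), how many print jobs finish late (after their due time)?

3

EDD (increasing due date): F I D C A H E G B.
F: 0→9, due 36, tardiness 0
I: 9→27, due 37, tardiness 0
D: 27→41, due 63, tardiness 0
C: 41→44, due 70, tardiness 0
A: 44→46, due 74, tardiness 0
H: 46→72, due 79, tardiness 0
E: 72→97, due 91, tardiness 6
G: 97→107, due 98, tardiness 9
B: 107→112, due 101, tardiness 11
Late print jobs: 3.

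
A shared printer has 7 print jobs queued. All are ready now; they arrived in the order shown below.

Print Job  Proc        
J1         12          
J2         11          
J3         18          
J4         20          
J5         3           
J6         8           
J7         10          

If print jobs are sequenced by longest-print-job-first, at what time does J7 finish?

71

LPT (decreasing processing time): J4 J3 J1 J2 J7 J6 J5.
J4: 0→20
J3: 20→38
J1: 38→50
J2: 50→61
J7: 61→71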